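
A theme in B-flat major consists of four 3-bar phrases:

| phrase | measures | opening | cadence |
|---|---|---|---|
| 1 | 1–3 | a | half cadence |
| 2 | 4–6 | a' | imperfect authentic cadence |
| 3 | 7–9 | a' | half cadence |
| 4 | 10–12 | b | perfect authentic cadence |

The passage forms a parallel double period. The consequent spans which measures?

In a double period the four phrases pair into a large antecedent (phrases 1–2, ending imperfect authentic cadence) and a large consequent (phrases 3–4, ending perfect authentic cadence). The consequent spans mm. 7-12.

measures 7–12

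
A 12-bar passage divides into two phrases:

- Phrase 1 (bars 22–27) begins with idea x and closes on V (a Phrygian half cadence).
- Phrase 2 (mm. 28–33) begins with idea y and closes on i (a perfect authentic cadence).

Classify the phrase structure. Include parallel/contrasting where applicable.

contrasting period

Phrase 1 ends with a Phrygian half cadence (weaker) and phrase 2 with a perfect authentic cadence (stronger): antecedent + consequent = a period.
The two phrases open with different material (x / y), so the period is contrasting.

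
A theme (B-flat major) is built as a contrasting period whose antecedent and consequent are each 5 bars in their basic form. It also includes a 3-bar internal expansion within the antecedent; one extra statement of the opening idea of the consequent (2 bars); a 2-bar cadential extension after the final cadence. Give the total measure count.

Basic contrasting period: 5 + 5 = 10 bars.
10 (basic form) + 3 (internal expansion) + 2 (extra statement) + 2 (cadential extension) = 17.

17 measures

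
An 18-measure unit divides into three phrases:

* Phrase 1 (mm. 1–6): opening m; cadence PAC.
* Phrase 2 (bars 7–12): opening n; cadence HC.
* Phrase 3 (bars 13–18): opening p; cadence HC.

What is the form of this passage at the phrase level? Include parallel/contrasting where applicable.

The final phrase closes with a half cadence, which is not stronger than the preceding half cadence; the 3 phrases lack an overall antecedent–consequent design and so form a phrase group.

phrase group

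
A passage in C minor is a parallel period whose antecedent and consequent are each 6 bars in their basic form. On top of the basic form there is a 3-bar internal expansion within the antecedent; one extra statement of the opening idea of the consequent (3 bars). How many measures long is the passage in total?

18 measures

Basic parallel period: 6 + 6 = 12 bars.
12 (basic form) + 3 (internal expansion) + 3 (extra statement) = 18.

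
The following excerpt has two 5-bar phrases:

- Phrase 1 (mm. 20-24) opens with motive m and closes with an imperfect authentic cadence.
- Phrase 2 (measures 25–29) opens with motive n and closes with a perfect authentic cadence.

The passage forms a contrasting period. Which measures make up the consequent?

measures 25–29

The phrase ending with the weaker cadence (imperfect authentic cadence) is the antecedent; the one ending more conclusively (perfect authentic cadence) is the consequent. The consequent is measures 25–29.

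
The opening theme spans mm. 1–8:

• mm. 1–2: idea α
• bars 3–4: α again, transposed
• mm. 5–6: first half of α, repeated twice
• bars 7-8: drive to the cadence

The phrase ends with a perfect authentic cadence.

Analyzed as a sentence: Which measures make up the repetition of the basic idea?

measures 3–4

The presentation of a sentence is the basic idea (mm. 1–2) plus its repetition (measures 3–4); the repetition of the basic idea is therefore bars 3–4.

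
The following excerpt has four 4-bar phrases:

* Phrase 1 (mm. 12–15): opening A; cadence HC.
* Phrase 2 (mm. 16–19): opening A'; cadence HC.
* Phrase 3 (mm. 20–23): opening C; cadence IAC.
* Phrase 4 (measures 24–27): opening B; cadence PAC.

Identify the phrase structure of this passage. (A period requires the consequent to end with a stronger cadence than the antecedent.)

contrasting double period

Four phrases in two halves: the first half (mm. 12–19) ends with a half cadence, the second (mm. 20-27) with a perfect authentic cadence — a large antecedent–consequent pair, i.e. a double period.
Phrase 3 begins with different material from phrase 1, making it contrasting.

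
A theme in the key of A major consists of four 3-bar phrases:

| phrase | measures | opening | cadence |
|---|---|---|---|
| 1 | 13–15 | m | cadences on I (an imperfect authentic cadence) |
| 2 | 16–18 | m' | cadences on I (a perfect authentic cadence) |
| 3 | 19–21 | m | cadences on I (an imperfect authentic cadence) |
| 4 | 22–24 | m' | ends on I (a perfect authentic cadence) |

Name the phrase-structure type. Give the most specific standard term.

repeated period

The cadence pattern IAC–PAC–IAC–PAC is weak–strong twice, and phrases 3–4 restate phrases 1–2: a period heard twice, not a double period (which would end weakly at phrase 2).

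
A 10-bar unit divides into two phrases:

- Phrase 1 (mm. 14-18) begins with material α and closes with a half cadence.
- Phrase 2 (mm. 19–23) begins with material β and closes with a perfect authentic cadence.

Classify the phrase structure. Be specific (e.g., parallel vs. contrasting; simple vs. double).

Phrase 1 ends with a half cadence (weaker) and phrase 2 with a perfect authentic cadence (stronger): antecedent + consequent = a period.
The two phrases open with different material (α / β), so the period is contrasting.

contrasting period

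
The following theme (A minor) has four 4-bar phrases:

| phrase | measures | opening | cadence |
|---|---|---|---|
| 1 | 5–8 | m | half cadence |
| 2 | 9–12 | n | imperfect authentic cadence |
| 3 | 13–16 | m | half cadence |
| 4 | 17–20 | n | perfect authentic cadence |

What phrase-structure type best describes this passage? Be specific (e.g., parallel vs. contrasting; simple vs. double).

parallel double period

Four phrases in two halves: the first half (mm. 5–12) ends with an imperfect authentic cadence, the second (bars 13–20) with a perfect authentic cadence — a large antecedent–consequent pair, i.e. a double period.
Phrase 3 begins with the same material as phrase 1, making it parallel.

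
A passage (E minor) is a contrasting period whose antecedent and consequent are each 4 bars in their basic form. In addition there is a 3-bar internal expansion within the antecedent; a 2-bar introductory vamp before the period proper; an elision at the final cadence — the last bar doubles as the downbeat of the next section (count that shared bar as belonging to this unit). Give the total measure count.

Basic contrasting period: 4 + 4 = 8 bars.
8 (basic form) + 3 (internal expansion) + 2 (introduction) = 13.
The elision shares a bar with the next section but does not change this unit's count.

13 measures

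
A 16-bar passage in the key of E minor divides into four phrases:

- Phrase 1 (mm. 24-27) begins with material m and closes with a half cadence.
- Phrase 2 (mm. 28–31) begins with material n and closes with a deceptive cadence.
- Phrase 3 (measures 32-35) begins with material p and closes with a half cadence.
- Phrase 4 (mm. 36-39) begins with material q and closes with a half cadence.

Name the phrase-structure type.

Phrase 4 ends with a half cadence, no stronger than phrase 2's deceptive cadence, so the four phrases do not form a double period; nor do phrases 3–4 duplicate 1–2, so it is not a repeated period. With no phrase reaching a conclusive cadence, the passage is a phrase group.

phrase group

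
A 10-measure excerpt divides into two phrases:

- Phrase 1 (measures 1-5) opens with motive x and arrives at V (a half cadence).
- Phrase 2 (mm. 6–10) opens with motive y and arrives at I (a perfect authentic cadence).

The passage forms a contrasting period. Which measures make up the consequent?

The antecedent is the phrase ending with the weaker cadence (half cadence, phrase 1) and the consequent the one ending more conclusively (perfect authentic cadence, phrase 2); the consequent is bars 6–10.

measures 6–10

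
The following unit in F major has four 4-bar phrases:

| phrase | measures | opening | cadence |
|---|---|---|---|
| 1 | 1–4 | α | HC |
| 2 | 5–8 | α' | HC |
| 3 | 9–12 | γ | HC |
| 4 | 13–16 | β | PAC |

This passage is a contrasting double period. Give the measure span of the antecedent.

In a double period the four phrases pair into a large antecedent (phrases 1–2, ending half cadence) and a large consequent (phrases 3–4, ending perfect authentic cadence). The antecedent spans bars 1–8.

measures 1–8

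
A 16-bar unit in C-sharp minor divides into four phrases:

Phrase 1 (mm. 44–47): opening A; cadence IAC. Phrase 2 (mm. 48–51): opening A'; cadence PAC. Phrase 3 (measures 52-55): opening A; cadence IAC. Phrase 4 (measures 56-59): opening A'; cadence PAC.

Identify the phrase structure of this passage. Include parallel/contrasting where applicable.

repeated period

The cadence pattern IAC–PAC–IAC–PAC is weak–strong twice, and phrases 3–4 restate phrases 1–2: a period heard twice, not a double period (which would end weakly at phrase 2).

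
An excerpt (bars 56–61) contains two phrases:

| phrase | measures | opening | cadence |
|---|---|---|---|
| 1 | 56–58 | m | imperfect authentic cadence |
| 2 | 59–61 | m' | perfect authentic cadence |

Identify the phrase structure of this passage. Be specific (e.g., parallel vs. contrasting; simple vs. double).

Phrase 1 ends with an imperfect authentic cadence (weaker) and phrase 2 with a perfect authentic cadence (stronger): antecedent + consequent = a period.
The two phrases open with the same material (m / m'), so the period is parallel.

parallel period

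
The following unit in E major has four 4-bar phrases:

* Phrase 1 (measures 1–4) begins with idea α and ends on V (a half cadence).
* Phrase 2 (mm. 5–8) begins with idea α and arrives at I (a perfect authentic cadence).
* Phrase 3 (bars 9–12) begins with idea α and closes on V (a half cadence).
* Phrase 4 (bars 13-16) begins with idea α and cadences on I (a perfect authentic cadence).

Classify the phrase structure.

The cadence pattern HC–PAC–HC–PAC is weak–strong twice, and phrases 3–4 restate phrases 1–2: a period heard twice, not a double period (which would end weakly at phrase 2).

repeated period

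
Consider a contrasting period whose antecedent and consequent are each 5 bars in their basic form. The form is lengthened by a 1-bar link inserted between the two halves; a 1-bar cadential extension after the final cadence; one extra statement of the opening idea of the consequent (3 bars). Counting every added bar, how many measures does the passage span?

15 measures

Basic contrasting period: 5 + 5 = 10 bars.
10 (basic form) + 1 (link) + 1 (cadential extension) + 3 (extra statement) = 15.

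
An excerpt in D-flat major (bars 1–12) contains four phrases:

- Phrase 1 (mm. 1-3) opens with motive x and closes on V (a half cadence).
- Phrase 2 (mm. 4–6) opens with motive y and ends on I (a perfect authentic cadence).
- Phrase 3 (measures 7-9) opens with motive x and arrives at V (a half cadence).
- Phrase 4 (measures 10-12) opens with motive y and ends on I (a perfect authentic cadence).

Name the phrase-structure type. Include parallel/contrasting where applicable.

The cadence pattern HC–PAC–HC–PAC is weak–strong twice, and phrases 3–4 restate phrases 1–2: a period heard twice, not a double period (which would end weakly at phrase 2).

repeated period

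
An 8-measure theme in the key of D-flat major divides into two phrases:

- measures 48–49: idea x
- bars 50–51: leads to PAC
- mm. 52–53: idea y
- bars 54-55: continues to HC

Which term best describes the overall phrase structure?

phrase group

The second phrase closes with a half cadence, which is not stronger than the first phrase's perfect authentic cadence; without a weak→strong cadential pair there is no antecedent–consequent relationship, so this is a phrase group rather than a period.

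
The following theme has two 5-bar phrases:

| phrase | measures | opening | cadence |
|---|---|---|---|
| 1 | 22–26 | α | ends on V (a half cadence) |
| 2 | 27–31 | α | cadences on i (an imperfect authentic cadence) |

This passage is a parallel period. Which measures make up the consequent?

measures 27–31

The antecedent is the phrase ending with the weaker cadence (half cadence, phrase 1) and the consequent the one ending more conclusively (imperfect authentic cadence, phrase 2); the consequent is mm. 27–31.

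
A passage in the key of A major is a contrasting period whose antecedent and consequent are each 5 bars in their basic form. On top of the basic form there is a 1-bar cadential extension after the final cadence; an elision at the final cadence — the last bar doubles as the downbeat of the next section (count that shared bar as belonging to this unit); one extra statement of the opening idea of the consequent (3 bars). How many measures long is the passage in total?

Basic contrasting period: 5 + 5 = 10 bars.
10 (basic form) + 1 (cadential extension) + 3 (extra statement) = 14.
The elision shares a bar with the next section but does not change this unit's count.

14 measures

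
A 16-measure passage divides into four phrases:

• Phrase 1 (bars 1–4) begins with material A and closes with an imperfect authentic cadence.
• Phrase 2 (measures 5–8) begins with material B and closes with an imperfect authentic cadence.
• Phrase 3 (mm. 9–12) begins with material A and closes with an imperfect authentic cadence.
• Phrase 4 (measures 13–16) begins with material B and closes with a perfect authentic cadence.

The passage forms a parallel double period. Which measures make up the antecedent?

In a double period the four phrases pair into a large antecedent (phrases 1–2, ending imperfect authentic cadence) and a large consequent (phrases 3–4, ending perfect authentic cadence). The antecedent spans measures 1–8.

measures 1–8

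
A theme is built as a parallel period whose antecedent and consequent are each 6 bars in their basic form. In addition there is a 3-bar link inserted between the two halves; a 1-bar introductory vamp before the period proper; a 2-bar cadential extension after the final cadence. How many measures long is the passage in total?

18 measures

Basic parallel period: 6 + 6 = 12 bars.
12 (basic form) + 3 (link) + 1 (introduction) + 2 (cadential extension) = 18.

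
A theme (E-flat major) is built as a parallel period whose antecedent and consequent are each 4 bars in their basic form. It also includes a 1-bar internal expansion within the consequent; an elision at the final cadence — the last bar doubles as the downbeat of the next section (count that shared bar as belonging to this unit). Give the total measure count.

Basic parallel period: 4 + 4 = 8 bars.
8 (basic form) + 1 (internal expansion) = 9.
The elision shares a bar with the next section but does not change this unit's count.

9 measures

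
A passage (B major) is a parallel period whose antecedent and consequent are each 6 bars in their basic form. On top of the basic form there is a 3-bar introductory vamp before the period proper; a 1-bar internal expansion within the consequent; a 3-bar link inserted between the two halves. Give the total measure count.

Basic parallel period: 6 + 6 = 12 bars.
12 (basic form) + 3 (introduction) + 1 (internal expansion) + 3 (link) = 19.

19 measures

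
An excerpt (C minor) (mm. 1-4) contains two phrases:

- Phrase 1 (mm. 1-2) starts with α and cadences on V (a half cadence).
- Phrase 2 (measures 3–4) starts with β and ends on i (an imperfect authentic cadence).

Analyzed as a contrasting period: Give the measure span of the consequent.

The antecedent is the phrase ending with the weaker cadence (half cadence, phrase 1) and the consequent the one ending more conclusively (imperfect authentic cadence, phrase 2); the consequent is mm. 3–4.

measures 3–4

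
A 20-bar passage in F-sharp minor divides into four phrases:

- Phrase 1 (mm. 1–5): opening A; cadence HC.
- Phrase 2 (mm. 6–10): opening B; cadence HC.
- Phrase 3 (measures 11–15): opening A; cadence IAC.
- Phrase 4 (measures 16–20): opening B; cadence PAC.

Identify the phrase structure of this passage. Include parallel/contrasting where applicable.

Four phrases in two halves: the first half (bars 1–10) ends with a half cadence, the second (measures 11–20) with a perfect authentic cadence — a large antecedent–consequent pair, i.e. a double period.
Phrase 3 begins with the same material as phrase 1, making it parallel.

parallel double period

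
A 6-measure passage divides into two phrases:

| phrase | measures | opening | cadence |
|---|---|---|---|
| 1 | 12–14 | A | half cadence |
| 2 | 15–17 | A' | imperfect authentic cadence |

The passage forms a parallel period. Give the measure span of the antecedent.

measures 12–14

The phrase ending with the weaker cadence (half cadence) is the antecedent; the one ending more conclusively (imperfect authentic cadence) is the consequent. The antecedent is measures 12–14.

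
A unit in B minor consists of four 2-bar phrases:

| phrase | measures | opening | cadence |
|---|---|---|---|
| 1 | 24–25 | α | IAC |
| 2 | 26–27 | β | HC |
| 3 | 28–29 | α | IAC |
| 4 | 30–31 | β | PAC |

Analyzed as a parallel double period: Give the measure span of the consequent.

In a double period the four phrases pair into a large antecedent (phrases 1–2, ending half cadence) and a large consequent (phrases 3–4, ending perfect authentic cadence). The consequent spans measures 28–31.

measures 28–31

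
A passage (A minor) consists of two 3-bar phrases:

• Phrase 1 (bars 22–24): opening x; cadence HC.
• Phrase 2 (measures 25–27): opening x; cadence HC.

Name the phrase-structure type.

Both phrases have the same opening (x) and the same cadence (half cadence): the second is a restatement, not a consequent, so this is a repeated phrase rather than a period.

repeated phrase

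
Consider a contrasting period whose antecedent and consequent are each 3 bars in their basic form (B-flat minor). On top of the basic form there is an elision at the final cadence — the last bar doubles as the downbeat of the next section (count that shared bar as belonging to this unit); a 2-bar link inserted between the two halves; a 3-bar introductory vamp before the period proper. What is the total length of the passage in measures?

Basic contrasting period: 3 + 3 = 6 bars.
6 (basic form) + 2 (link) + 3 (introduction) = 11.
The elision shares a bar with the next section but does not change this unit's count.

11 measures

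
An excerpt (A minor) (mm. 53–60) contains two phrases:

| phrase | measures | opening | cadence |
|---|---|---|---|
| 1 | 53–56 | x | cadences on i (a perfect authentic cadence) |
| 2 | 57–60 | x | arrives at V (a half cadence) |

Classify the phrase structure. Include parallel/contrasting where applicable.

phrase group

The second phrase closes with a half cadence, which is not stronger than the first phrase's perfect authentic cadence; without a weak→strong cadential pair there is no antecedent–consequent relationship, so this is a phrase group rather than a period.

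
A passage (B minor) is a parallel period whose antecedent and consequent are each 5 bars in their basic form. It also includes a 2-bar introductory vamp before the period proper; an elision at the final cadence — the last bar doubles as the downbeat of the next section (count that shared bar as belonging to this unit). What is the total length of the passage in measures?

Basic parallel period: 5 + 5 = 10 bars.
10 (basic form) + 2 (introduction) = 12.
The elision shares a bar with the next section but does not change this unit's count.

12 measures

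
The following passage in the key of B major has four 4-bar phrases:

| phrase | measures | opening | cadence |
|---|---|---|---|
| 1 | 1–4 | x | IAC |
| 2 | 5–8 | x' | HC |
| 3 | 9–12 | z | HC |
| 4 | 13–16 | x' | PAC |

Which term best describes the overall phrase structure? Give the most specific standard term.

Four phrases in two halves: the first half (mm. 1-8) ends with a half cadence, the second (bars 9–16) with a perfect authentic cadence — a large antecedent–consequent pair, i.e. a double period.
Phrase 3 begins with different material from phrase 1, making it contrasting.

contrasting double period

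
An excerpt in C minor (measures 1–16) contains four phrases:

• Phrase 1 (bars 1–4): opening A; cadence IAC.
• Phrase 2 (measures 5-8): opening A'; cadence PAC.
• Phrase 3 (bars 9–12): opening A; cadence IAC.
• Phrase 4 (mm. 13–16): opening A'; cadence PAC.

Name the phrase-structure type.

The cadence pattern IAC–PAC–IAC–PAC is weak–strong twice, and phrases 3–4 restate phrases 1–2: a period heard twice, not a double period (which would end weakly at phrase 2).

repeated period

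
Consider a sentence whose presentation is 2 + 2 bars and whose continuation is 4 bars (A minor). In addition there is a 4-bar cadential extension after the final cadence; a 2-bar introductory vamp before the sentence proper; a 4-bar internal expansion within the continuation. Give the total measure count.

18 measures

Basic sentence: 2 + 2 + 4 = 8 bars.
8 (basic form) + 4 (cadential extension) + 2 (introduction) + 4 (internal expansion) = 18.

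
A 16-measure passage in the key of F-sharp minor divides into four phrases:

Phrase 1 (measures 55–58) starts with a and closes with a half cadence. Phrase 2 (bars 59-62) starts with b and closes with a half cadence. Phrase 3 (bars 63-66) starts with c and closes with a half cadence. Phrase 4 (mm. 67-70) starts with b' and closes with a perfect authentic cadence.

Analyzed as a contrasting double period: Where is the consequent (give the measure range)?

measures 63–70

In a double period the four phrases pair into a large antecedent (phrases 1–2, ending half cadence) and a large consequent (phrases 3–4, ending perfect authentic cadence). The consequent spans mm. 63–70.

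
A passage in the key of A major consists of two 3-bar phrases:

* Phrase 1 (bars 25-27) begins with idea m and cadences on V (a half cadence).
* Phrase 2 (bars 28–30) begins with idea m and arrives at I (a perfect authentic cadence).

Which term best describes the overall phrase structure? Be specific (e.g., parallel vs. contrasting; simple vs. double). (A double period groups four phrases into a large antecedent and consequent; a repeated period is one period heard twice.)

Phrase 1 ends with a half cadence (weaker) and phrase 2 with a perfect authentic cadence (stronger): antecedent + consequent = a period.
The two phrases open with the same material (m / m), so the period is parallel.

parallel period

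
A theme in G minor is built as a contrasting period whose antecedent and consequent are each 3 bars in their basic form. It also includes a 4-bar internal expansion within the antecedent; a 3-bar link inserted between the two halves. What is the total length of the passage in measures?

13 measures

Basic contrasting period: 3 + 3 = 6 bars.
6 (basic form) + 4 (internal expansion) + 3 (link) = 13.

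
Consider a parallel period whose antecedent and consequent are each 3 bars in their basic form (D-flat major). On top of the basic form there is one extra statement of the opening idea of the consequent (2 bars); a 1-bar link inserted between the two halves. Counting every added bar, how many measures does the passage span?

Basic parallel period: 3 + 3 = 6 bars.
6 (basic form) + 2 (extra statement) + 1 (link) = 9.

9 measures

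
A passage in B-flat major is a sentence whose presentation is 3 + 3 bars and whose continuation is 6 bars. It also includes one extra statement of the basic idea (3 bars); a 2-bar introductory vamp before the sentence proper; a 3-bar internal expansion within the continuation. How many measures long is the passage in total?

20 measures

Basic sentence: 3 + 3 + 6 = 12 bars.
12 (basic form) + 3 (extra statement) + 2 (introduction) + 3 (internal expansion) = 20.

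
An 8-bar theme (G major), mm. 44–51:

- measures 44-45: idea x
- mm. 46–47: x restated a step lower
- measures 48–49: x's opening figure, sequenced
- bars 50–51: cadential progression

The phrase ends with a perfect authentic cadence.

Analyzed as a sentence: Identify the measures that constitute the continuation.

measures 48–51

After the presentation (mm. 44–47), the continuation covers the fragmentation through the cadence: mm. 48-51.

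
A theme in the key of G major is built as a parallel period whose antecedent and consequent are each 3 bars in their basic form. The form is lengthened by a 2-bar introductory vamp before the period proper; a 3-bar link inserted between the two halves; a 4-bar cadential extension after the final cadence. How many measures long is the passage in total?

Basic parallel period: 3 + 3 = 6 bars.
6 (basic form) + 2 (introduction) + 3 (link) + 4 (cadential extension) = 15.

15 measures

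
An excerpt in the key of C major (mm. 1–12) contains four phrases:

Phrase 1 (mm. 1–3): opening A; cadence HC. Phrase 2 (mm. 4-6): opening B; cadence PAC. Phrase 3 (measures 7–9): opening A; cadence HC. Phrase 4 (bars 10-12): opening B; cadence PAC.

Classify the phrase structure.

The cadence pattern HC–PAC–HC–PAC is weak–strong twice, and phrases 3–4 restate phrases 1–2: a period heard twice, not a double period (which would end weakly at phrase 2).

repeated period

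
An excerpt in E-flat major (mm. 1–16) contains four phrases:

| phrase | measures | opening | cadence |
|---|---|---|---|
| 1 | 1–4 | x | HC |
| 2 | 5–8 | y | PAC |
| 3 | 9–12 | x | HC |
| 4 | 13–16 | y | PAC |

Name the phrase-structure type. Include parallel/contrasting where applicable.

repeated period

The cadence pattern HC–PAC–HC–PAC is weak–strong twice, and phrases 3–4 restate phrases 1–2: a period heard twice, not a double period (which would end weakly at phrase 2).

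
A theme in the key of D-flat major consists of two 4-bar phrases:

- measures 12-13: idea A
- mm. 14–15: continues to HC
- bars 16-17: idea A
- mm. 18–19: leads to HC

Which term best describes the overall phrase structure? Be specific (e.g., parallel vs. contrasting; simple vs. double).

Both phrases have the same opening (A) and the same cadence (half cadence): the second is a restatement, not a consequent, so this is a repeated phrase rather than a period.

repeated phrase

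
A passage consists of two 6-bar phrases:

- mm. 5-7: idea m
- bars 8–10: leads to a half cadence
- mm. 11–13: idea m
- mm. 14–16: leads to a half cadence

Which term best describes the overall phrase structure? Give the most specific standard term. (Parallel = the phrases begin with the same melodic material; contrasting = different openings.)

Both phrases have the same opening (m) and the same cadence (half cadence): the second is a restatement, not a consequent, so this is a repeated phrase rather than a period.

repeated phrase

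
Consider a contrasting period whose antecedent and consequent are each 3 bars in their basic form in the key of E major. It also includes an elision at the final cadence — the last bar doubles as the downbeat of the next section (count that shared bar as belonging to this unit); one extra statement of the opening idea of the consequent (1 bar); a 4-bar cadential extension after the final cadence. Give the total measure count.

Basic contrasting period: 3 + 3 = 6 bars.
6 (basic form) + 1 (extra statement) + 4 (cadential extension) = 11.
The elision shares a bar with the next section but does not change this unit's count.

11 measures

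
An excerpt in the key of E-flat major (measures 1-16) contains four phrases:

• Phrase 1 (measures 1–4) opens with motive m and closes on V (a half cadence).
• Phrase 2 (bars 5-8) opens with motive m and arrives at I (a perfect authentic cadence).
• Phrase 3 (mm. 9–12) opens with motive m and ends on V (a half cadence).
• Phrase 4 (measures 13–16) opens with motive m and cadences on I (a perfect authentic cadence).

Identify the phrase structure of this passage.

The cadence pattern HC–PAC–HC–PAC is weak–strong twice, and phrases 3–4 restate phrases 1–2: a period heard twice, not a double period (which would end weakly at phrase 2).

repeated period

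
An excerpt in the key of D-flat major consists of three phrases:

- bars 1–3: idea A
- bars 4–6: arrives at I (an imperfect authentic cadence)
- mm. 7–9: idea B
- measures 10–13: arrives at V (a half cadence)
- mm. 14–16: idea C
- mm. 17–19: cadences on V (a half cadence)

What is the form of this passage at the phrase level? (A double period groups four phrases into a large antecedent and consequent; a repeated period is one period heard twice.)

The final phrase closes with a half cadence, which is not stronger than the preceding half cadence; the 3 phrases lack an overall antecedent–consequent design and so form a phrase group.

phrase group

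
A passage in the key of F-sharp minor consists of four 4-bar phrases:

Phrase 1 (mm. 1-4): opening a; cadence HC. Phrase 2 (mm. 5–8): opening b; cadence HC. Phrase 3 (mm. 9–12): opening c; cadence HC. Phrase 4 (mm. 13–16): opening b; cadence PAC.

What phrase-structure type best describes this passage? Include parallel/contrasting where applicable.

Four phrases in two halves: the first half (measures 1–8) ends with a half cadence, the second (bars 9-16) with a perfect authentic cadence — a large antecedent–consequent pair, i.e. a double period.
Phrase 3 begins with different material from phrase 1, making it contrasting.

contrasting double period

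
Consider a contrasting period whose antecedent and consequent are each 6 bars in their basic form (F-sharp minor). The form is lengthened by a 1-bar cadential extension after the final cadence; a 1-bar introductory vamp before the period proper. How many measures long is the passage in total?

14 measures

Basic contrasting period: 6 + 6 = 12 bars.
12 (basic form) + 1 (cadential extension) + 1 (introduction) = 14.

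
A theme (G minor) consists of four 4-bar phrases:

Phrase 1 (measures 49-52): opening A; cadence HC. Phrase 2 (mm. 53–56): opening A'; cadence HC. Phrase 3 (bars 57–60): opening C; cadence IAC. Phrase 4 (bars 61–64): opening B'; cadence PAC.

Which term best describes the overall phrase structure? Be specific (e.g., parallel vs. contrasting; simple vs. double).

Four phrases in two halves: the first half (measures 49-56) ends with a half cadence, the second (measures 57–64) with a perfect authentic cadence — a large antecedent–consequent pair, i.e. a double period.
Phrase 3 begins with different material from phrase 1, making it contrasting.

contrasting double period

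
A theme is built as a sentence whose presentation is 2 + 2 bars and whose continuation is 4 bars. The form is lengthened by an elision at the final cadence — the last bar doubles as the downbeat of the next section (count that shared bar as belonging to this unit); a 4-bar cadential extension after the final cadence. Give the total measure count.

Basic sentence: 2 + 2 + 4 = 8 bars.
8 (basic form) + 4 (cadential extension) = 12.
The elision shares a bar with the next section but does not change this unit's count.

12 measures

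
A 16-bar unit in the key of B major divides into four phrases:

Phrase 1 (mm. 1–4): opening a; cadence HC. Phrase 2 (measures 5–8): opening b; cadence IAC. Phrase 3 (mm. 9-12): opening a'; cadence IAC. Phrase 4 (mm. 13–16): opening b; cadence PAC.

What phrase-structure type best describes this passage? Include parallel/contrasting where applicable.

Four phrases in two halves: the first half (mm. 1–8) ends with an imperfect authentic cadence, the second (bars 9-16) with a perfect authentic cadence — a large antecedent–consequent pair, i.e. a double period.
Phrase 3 begins with the same material as phrase 1, making it parallel.

parallel double period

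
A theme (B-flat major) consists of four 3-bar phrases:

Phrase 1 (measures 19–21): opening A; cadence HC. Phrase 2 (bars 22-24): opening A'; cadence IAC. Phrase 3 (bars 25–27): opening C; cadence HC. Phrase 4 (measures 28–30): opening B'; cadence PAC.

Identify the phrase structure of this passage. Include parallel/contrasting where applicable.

Four phrases in two halves: the first half (bars 19–24) ends with an imperfect authentic cadence, the second (measures 25-30) with a perfect authentic cadence — a large antecedent–consequent pair, i.e. a double period.
Phrase 3 begins with different material from phrase 1, making it contrasting.

contrasting double period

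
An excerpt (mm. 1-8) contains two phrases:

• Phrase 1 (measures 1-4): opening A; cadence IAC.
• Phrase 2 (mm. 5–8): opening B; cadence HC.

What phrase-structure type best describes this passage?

The second phrase closes with a half cadence, which is not stronger than the first phrase's imperfect authentic cadence; without a weak→strong cadential pair there is no antecedent–consequent relationship, so this is a phrase group rather than a period.

phrase group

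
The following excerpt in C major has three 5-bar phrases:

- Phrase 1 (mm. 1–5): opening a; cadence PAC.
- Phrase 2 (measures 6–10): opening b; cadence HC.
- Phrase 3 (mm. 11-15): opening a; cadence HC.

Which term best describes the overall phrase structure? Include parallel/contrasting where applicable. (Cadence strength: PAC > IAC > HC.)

phrase group

The final phrase closes with a half cadence, which is not stronger than the preceding half cadence; the 3 phrases lack an overall antecedent–consequent design and so form a phrase group.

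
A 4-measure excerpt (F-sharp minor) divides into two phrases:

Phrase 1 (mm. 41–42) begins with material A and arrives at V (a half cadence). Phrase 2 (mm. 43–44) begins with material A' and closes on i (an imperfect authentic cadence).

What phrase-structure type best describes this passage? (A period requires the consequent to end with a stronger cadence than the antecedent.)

parallel period

Phrase 1 ends with a half cadence (weaker) and phrase 2 with an imperfect authentic cadence (stronger): antecedent + consequent = a period.
The two phrases open with the same material (A / A'), so the period is parallel.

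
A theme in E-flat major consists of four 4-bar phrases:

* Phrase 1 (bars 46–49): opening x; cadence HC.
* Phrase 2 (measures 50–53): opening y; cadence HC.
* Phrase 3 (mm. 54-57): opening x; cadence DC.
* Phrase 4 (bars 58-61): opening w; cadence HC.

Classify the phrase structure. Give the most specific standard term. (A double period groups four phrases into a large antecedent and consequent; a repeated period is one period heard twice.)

phrase group

Phrase 4 ends with a half cadence, no stronger than phrase 2's half cadence, so the four phrases do not form a double period; nor do phrases 3–4 duplicate 1–2, so it is not a repeated period. With no phrase reaching a conclusive cadence, the passage is a phrase group.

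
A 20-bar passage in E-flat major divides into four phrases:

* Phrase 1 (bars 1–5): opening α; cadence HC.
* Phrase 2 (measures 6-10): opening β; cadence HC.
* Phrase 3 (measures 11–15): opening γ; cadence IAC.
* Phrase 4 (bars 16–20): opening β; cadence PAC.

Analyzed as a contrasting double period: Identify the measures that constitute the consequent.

In a double period the four phrases pair into a large antecedent (phrases 1–2, ending half cadence) and a large consequent (phrases 3–4, ending perfect authentic cadence). The consequent spans mm. 11-20.

measures 11–20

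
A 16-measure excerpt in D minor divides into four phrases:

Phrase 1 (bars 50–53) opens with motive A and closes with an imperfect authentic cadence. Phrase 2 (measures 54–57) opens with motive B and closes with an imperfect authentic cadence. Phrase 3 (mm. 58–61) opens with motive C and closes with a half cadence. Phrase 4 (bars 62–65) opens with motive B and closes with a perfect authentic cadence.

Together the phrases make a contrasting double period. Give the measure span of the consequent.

In a double period the first pair of phrases (ending imperfect authentic cadence) is the large antecedent and the second pair (ending perfect authentic cadence) is the large consequent; the consequent is measures 58–65.

measures 58–65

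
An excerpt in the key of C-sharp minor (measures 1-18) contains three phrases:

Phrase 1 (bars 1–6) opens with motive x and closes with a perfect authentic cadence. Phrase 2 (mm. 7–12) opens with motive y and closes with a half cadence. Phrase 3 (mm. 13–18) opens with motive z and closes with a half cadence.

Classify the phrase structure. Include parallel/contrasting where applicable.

The final phrase closes with a half cadence, which is not stronger than the preceding half cadence; the 3 phrases lack an overall antecedent–consequent design and so form a phrase group.

phrase group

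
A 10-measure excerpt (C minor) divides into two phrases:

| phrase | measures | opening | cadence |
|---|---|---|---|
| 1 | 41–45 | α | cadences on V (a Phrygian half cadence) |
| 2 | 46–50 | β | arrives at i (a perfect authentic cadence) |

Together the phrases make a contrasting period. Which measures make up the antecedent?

measures 41–45

The phrase ending with the weaker cadence (Phrygian half cadence) is the antecedent; the one ending more conclusively (perfect authentic cadence) is the consequent. The antecedent is measures 41–45.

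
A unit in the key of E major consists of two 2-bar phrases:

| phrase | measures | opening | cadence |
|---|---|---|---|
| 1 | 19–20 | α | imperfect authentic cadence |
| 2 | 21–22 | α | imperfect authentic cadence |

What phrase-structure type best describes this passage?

repeated phrase

Both phrases have the same opening (α) and the same cadence (imperfect authentic cadence): the second is a restatement, not a consequent, so this is a repeated phrase rather than a period.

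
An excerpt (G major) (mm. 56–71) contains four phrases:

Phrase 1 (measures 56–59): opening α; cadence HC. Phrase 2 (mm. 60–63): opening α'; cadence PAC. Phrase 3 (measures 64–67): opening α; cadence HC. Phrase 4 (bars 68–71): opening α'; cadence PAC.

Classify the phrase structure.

repeated period

The cadence pattern HC–PAC–HC–PAC is weak–strong twice, and phrases 3–4 restate phrases 1–2: a period heard twice, not a double period (which would end weakly at phrase 2).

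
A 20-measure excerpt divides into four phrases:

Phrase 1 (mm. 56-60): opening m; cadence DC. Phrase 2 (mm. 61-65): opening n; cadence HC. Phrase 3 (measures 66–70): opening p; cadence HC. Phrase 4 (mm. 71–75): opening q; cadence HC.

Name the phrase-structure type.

Phrase 4 ends with a half cadence, no stronger than phrase 2's half cadence, so the four phrases do not form a double period; nor do phrases 3–4 duplicate 1–2, so it is not a repeated period. With no phrase reaching a conclusive cadence, the passage is a phrase group.

phrase group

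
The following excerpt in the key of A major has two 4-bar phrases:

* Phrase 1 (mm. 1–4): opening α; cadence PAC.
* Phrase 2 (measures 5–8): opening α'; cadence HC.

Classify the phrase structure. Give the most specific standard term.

The second phrase closes with a half cadence, which is not stronger than the first phrase's perfect authentic cadence; without a weak→strong cadential pair there is no antecedent–consequent relationship, so this is a phrase group rather than a period.

phrase group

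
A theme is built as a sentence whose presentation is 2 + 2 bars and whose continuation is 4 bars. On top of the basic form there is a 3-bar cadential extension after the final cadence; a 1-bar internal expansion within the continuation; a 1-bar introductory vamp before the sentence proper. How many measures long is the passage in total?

13 measures

Basic sentence: 2 + 2 + 4 = 8 bars.
8 (basic form) + 3 (cadential extension) + 1 (internal expansion) + 1 (introduction) = 13.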